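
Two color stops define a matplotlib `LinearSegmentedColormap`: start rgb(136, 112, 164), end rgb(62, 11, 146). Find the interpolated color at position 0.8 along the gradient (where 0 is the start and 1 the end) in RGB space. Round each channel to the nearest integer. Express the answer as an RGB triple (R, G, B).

R = 136 + 0.8 × (62 − 136) = 136 + 0.8 × -74 = 76.8 → 77
G = 112 + 0.8 × (11 − 112) = 112 + 0.8 × -101 = 31.2 → 31
B = 164 + 0.8 × (146 − 164) = 164 + 0.8 × -18 = 149.6 → 150
So the blended color is (77, 31, 150), about #4d1f96.

(77, 31, 150)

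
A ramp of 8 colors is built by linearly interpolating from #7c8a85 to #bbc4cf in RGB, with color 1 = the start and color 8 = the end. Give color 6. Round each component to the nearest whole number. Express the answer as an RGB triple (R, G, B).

(169, 179, 186)

With 8 swatches and endpoints inclusive, swatch 6 sits at t = (6 − 1)/(8 − 1) = 5/7 ≈ 0.7143.
#7c8a85 → (124, 138, 133); #bbc4cf → (187, 196, 207).
R = 124 + 0.7143 × (187 − 124) = 169.001 → 169
G = 138 + 0.7143 × (196 − 138) = 179.429 → 179
B = 133 + 0.7143 × (207 − 133) = 185.858 → 186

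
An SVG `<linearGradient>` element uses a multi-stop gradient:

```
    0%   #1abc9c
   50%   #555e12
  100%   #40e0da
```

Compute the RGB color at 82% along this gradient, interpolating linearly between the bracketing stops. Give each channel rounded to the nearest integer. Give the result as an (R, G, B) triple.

82% lies between the 50% and 100% stops, so the local fraction is t = (82 − 50)/(100 − 50) = 32/50 ≈ 0.64.
#555e12 → (85, 94, 18); #40e0da → (64, 224, 218).
R = 85 + 0.64 × (64 − 85) = 71.56 → 72
G = 94 + 0.64 × (224 − 94) = 177.2 → 177
B = 18 + 0.64 × (218 − 18) = 146 → 146

(72, 177, 146)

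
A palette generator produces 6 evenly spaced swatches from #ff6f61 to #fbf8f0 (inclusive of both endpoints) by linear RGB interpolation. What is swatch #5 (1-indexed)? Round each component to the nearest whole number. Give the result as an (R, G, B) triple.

With 6 swatches and endpoints inclusive, swatch 5 sits at t = (5 − 1)/(6 − 1) = 4/5 ≈ 0.8.
#ff6f61 → (255, 111, 97); #fbf8f0 → (251, 248, 240).
R = 255 + 0.8 × (251 − 255) = 251.8 → 252
G = 111 + 0.8 × (248 − 111) = 220.6 → 221
B = 97 + 0.8 × (240 − 97) = 211.4 → 211

(252, 221, 211)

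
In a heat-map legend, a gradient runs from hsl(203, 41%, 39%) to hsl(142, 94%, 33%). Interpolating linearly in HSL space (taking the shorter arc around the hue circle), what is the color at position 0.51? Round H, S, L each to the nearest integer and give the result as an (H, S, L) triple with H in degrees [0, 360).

Hue arc: Δh = 142 − 203 = -61° (|Δh| ≤ 180, already the shorter path).
H = 203 + 0.51 × (-61) = 171.89 → 172°
S = 41 + 0.51 × (94 − 41) = 68.03 → 68%
L = 39 + 0.51 × (33 − 39) = 35.94 → 36%

(172, 68, 36)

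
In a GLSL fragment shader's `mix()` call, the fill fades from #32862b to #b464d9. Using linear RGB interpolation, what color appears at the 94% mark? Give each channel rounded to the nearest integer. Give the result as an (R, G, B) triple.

(172, 102, 207)

#32862b → (50, 134, 43); #b464d9 → (180, 100, 217).
94% corresponds to t = 0.94.
R = 50 + 0.94 × (180 − 50) = 50 + 0.94 × 130 = 172.2 → 172
G = 134 + 0.94 × (100 − 134) = 134 + 0.94 × -34 = 102.04 → 102
B = 43 + 0.94 × (217 − 43) = 43 + 0.94 × 174 = 206.56 → 207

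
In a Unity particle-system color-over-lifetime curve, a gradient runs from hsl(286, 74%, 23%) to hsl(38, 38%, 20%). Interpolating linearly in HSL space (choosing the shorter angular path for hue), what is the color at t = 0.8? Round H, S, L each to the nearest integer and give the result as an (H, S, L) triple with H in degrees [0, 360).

Hue: 38 − 286 = -248°, but |-248| > 180 so the shorter arc goes the other way: Δh = -248 + 360 = 112°.
H = 286 + 0.8 × (112) = 375.6 → 376 → 376 mod 360 = 16°
S = 74 + 0.8 × (38 − 74) = 45.2 → 45%
L = 23 + 0.8 × (20 − 23) = 20.6 → 21%

(16, 45, 21)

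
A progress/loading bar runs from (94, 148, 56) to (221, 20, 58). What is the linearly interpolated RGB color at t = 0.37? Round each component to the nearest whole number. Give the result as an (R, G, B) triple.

R = 94 + 0.37 × (221 − 94) = 94 + 0.37 × 127 = 140.99 → 141
G = 148 + 0.37 × (20 − 148) = 148 + 0.37 × -128 = 100.64 → 101
B = 56 + 0.37 × (58 − 56) = 56 + 0.37 × 2 = 56.74 → 57
So the blended color is (141, 101, 57), about #8d6539.

(141, 101, 57)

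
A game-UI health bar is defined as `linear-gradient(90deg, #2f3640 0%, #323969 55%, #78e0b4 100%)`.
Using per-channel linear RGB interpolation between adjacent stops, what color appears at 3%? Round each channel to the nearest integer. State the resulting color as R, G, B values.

3% lies between the 0% and 55% stops, so the local fraction is t = (3 − 0)/(55 − 0) = 3/55 ≈ 0.0545.
#2f3640 → (47, 54, 64); #323969 → (50, 57, 105).
R = 47 + 0.0545 × (50 − 47) = 47.163 → 47
G = 54 + 0.0545 × (57 − 54) = 54.163 → 54
B = 64 + 0.0545 × (105 − 64) = 66.234 → 66

(47, 54, 66)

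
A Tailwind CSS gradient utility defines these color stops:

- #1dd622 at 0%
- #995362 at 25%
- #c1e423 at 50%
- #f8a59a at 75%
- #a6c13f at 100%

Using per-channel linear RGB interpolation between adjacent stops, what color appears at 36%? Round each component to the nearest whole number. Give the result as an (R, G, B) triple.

(171, 147, 70)

36% lies between the 25% and 50% stops, so the local fraction is t = (36 − 25)/(50 − 25) = 11/25 ≈ 0.44.
#995362 → (153, 83, 98); #c1e423 → (193, 228, 35).
R = 153 + 0.44 × (193 − 153) = 170.6 → 171
G = 83 + 0.44 × (228 − 83) = 146.8 → 147
B = 98 + 0.44 × (35 − 98) = 70.28 → 70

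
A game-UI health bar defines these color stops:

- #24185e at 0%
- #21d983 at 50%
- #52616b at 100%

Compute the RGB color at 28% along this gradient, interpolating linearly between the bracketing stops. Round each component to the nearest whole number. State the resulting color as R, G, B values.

(34, 132, 115)

28% lies between the 0% and 50% stops, so the local fraction is t = (28 − 0)/(50 − 0) = 28/50 ≈ 0.56.
#24185e → (36, 24, 94); #21d983 → (33, 217, 131).
R = 36 + 0.56 × (33 − 36) = 34.32 → 34
G = 24 + 0.56 × (217 − 24) = 132.08 → 132
B = 94 + 0.56 × (131 − 94) = 114.72 → 115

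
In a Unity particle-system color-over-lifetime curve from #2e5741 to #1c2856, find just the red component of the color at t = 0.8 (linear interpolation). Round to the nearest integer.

R₁ = 46 (from #2e5741), R₂ = 28 (from #1c2856).
R = 46 + 0.8 × (28 − 46) = 31.6 → 32

32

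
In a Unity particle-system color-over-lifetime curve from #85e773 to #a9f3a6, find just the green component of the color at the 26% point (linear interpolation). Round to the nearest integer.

G₁ = 231 (from #85e773), G₂ = 243 (from #a9f3a6).
G = 231 + 0.26 × (243 − 231) = 234.12 → 234

234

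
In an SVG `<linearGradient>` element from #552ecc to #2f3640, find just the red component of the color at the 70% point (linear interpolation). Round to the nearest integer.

58

R₁ = 85 (from #552ecc), R₂ = 47 (from #2f3640).
R = 85 + 0.7 × (47 − 85) = 58.4 → 58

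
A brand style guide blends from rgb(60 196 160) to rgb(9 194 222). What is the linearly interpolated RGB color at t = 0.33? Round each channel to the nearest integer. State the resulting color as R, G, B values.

(43, 195, 180)

R = 60 + 0.33 × (9 − 60) = 60 + 0.33 × -51 = 43.17 → 43
G = 196 + 0.33 × (194 − 196) = 196 + 0.33 × -2 = 195.34 → 195
B = 160 + 0.33 × (222 − 160) = 160 + 0.33 × 62 = 180.46 → 180
So the blended color is (43, 195, 180), about #2bc3b4.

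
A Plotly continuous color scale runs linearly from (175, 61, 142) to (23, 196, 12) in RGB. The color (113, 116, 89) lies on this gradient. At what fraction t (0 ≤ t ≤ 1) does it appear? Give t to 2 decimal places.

Invert the lerp on the R channel (largest span, 152): t = (113 − 175) / (23 − 175) = -62/-152 = 0.40789.
Check on G: (116 − 61)/(196 − 61) = 0.4074 ✓

0.41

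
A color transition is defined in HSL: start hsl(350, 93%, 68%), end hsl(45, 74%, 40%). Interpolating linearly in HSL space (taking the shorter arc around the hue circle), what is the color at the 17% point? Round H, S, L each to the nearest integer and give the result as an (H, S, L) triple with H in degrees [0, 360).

(359, 90, 63)

Hue: 45 − 350 = -305°, but |-305| > 180 so the shorter arc goes the other way: Δh = -305 + 360 = 55°.
H = 350 + 0.17 × (55) = 359.35 → 359°
S = 93 + 0.17 × (74 − 93) = 89.77 → 90%
L = 68 + 0.17 × (40 − 68) = 63.24 → 63%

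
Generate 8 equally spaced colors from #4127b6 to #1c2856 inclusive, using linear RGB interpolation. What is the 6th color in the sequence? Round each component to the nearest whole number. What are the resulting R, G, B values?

(39, 40, 113)

With 8 swatches and endpoints inclusive, swatch 6 sits at t = (6 − 1)/(8 − 1) = 5/7 ≈ 0.7143.
#4127b6 → (65, 39, 182); #1c2856 → (28, 40, 86).
R = 65 + 0.7143 × (28 − 65) = 38.571 → 39
G = 39 + 0.7143 × (40 − 39) = 39.714 → 40
B = 182 + 0.7143 × (86 − 182) = 113.427 → 113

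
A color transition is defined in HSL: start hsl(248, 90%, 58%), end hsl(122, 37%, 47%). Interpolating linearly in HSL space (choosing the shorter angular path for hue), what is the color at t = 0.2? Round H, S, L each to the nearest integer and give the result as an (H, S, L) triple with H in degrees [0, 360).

Hue arc: Δh = 122 − 248 = -126° (|Δh| ≤ 180, already the shorter path).
H = 248 + 0.2 × (-126) = 222.8 → 223°
S = 90 + 0.2 × (37 − 90) = 79.4 → 79%
L = 58 + 0.2 × (47 − 58) = 55.8 → 56%

(223, 79, 56)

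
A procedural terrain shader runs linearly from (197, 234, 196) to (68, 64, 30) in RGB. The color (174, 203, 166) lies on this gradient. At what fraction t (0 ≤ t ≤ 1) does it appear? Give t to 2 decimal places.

Invert the lerp on the G channel (largest span, 170): t = (203 − 234) / (64 − 234) = -31/-170 = 0.18235.
Check on R: (174 − 197)/(68 − 197) = 0.1783 ✓

0.18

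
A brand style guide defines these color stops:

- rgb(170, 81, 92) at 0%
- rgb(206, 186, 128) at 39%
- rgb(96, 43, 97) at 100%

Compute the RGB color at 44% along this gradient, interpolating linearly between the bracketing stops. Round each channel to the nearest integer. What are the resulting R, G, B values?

44% lies between the 39% and 100% stops, so the local fraction is t = (44 − 39)/(100 − 39) = 5/61 ≈ 0.082.
R = 206 + 0.082 × (96 − 206) = 196.98 → 197
G = 186 + 0.082 × (43 − 186) = 174.274 → 174
B = 128 + 0.082 × (97 − 128) = 125.458 → 125

(197, 174, 125)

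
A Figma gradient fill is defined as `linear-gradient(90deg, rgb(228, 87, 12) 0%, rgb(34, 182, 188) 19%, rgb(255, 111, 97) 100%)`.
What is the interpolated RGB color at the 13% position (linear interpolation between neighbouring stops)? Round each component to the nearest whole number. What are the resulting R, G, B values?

13% lies between the 0% and 19% stops, so the local fraction is t = (13 − 0)/(19 − 0) = 13/19 ≈ 0.6842.
R = 228 + 0.6842 × (34 − 228) = 95.265 → 95
G = 87 + 0.6842 × (182 − 87) = 151.999 → 152
B = 12 + 0.6842 × (188 − 12) = 132.419 → 132

(95, 152, 132)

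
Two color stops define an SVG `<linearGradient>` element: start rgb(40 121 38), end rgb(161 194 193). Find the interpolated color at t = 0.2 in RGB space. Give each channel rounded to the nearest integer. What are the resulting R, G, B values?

(64, 136, 69)

R = 40 + 0.2 × (161 − 40) = 40 + 0.2 × 121 = 64.2 → 64
G = 121 + 0.2 × (194 − 121) = 121 + 0.2 × 73 = 135.6 → 136
B = 38 + 0.2 × (193 − 38) = 38 + 0.2 × 155 = 69 → 69
So the blended color is (64, 136, 69), about #408845.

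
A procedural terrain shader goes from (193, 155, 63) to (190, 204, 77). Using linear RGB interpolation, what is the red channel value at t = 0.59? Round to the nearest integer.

R = 193 + 0.59 × (190 − 193) = 191.23 → 191

191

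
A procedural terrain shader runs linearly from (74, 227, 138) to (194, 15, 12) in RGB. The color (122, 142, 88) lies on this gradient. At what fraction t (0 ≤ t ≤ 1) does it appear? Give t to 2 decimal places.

Invert the lerp on the G channel (largest span, 212): t = (142 − 227) / (15 − 227) = -85/-212 = 0.40094.
Check on R: (122 − 74)/(194 − 74) = 0.4 ✓

0.40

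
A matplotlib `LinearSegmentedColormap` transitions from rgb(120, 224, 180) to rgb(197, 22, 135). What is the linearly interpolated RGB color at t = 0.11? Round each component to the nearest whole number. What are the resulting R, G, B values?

(128, 202, 175)

R = 120 + 0.11 × (197 − 120) = 120 + 0.11 × 77 = 128.47 → 128
G = 224 + 0.11 × (22 − 224) = 224 + 0.11 × -202 = 201.78 → 202
B = 180 + 0.11 × (135 − 180) = 180 + 0.11 × -45 = 175.05 → 175
So the blended color is (128, 202, 175), about #80caaf.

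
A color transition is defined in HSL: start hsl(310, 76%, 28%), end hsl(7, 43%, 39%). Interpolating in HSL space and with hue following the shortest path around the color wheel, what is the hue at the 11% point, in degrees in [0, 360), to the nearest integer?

Hue: 7 − 310 = -303°, but |-303| > 180 so the shorter arc goes the other way: Δh = -303 + 360 = 57°.
H = 310 + 0.11 × (57) = 316.27 → 316°

316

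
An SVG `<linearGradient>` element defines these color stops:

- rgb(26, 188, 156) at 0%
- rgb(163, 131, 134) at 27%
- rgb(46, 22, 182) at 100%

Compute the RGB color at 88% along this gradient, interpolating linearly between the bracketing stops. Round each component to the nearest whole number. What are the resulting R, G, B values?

(65, 40, 174)

88% lies between the 27% and 100% stops, so the local fraction is t = (88 − 27)/(100 − 27) = 61/73 ≈ 0.8356.
R = 163 + 0.8356 × (46 − 163) = 65.235 → 65
G = 131 + 0.8356 × (22 − 131) = 39.92 → 40
B = 134 + 0.8356 × (182 − 134) = 174.109 → 174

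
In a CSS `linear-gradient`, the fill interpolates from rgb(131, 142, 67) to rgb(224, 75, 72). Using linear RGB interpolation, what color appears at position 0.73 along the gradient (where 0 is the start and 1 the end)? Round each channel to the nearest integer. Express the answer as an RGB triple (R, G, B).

R = 131 + 0.73 × (224 − 131) = 131 + 0.73 × 93 = 198.89 → 199
G = 142 + 0.73 × (75 − 142) = 142 + 0.73 × -67 = 93.09 → 93
B = 67 + 0.73 × (72 − 67) = 67 + 0.73 × 5 = 70.65 → 71

(199, 93, 71)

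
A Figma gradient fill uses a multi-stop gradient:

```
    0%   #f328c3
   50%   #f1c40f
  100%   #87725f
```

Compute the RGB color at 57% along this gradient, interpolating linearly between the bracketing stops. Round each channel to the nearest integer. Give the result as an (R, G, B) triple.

(226, 185, 26)

57% lies between the 50% and 100% stops, so the local fraction is t = (57 − 50)/(100 − 50) = 7/50 ≈ 0.14.
#f1c40f → (241, 196, 15); #87725f → (135, 114, 95).
R = 241 + 0.14 × (135 − 241) = 226.16 → 226
G = 196 + 0.14 × (114 − 196) = 184.52 → 185
B = 15 + 0.14 × (95 − 15) = 26.2 → 26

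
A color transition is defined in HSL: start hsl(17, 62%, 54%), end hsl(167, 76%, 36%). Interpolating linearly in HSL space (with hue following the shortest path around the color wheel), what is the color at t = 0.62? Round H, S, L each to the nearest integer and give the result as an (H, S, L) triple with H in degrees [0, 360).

Hue arc: Δh = 167 − 17 = 150° (|Δh| ≤ 180, already the shorter path).
H = 17 + 0.62 × (150) = 110 → 110°
S = 62 + 0.62 × (76 − 62) = 70.68 → 71%
L = 54 + 0.62 × (36 − 54) = 42.84 → 43%

(110, 71, 43)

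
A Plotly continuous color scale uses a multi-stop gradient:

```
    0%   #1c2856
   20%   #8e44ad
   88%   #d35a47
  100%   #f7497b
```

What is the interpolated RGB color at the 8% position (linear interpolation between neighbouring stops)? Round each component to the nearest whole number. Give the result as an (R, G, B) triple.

8% lies between the 0% and 20% stops, so the local fraction is t = (8 − 0)/(20 − 0) = 8/20 ≈ 0.4.
#1c2856 → (28, 40, 86); #8e44ad → (142, 68, 173).
R = 28 + 0.4 × (142 − 28) = 73.6 → 74
G = 40 + 0.4 × (68 − 40) = 51.2 → 51
B = 86 + 0.4 × (173 − 86) = 120.8 → 121

(74, 51, 121)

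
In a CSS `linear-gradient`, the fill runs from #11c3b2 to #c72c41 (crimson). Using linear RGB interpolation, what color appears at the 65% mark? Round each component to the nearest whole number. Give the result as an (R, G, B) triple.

#11c3b2 → (17, 195, 178); #c72c41 → (199, 44, 65).
65% corresponds to t = 0.65.
R = 17 + 0.65 × (199 − 17) = 17 + 0.65 × 182 = 135.3 → 135
G = 195 + 0.65 × (44 − 195) = 195 + 0.65 × -151 = 96.85 → 97
B = 178 + 0.65 × (65 − 178) = 178 + 0.65 × -113 = 104.55 → 105
So the blended color is (135, 97, 105), about #876169.

(135, 97, 105)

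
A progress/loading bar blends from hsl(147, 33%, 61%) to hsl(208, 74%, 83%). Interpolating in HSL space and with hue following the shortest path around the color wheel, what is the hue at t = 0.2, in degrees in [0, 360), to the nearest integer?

Hue arc: Δh = 208 − 147 = 61° (|Δh| ≤ 180, already the shorter path).
H = 147 + 0.2 × (61) = 159.2 → 159°

159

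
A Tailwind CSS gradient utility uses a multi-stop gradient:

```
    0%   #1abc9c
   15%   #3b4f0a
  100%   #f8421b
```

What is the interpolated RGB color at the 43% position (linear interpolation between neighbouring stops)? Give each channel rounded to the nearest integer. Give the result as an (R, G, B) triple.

(121, 75, 16)

43% lies between the 15% and 100% stops, so the local fraction is t = (43 − 15)/(100 − 15) = 28/85 ≈ 0.3294.
#3b4f0a → (59, 79, 10); #f8421b → (248, 66, 27).
R = 59 + 0.3294 × (248 − 59) = 121.257 → 121
G = 79 + 0.3294 × (66 − 79) = 74.718 → 75
B = 10 + 0.3294 × (27 − 10) = 15.6 → 16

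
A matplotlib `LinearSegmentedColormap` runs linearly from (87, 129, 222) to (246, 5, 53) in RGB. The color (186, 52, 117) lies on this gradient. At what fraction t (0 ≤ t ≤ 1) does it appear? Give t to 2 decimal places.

0.62

Invert the lerp on the B channel (largest span, 169): t = (117 − 222) / (53 − 222) = -105/-169 = 0.6213.
Check on R: (186 − 87)/(246 − 87) = 0.6226 ✓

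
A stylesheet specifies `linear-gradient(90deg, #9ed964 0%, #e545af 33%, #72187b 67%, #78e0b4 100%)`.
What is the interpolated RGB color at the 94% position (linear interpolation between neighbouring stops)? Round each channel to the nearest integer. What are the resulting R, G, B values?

94% lies between the 67% and 100% stops, so the local fraction is t = (94 − 67)/(100 − 67) = 27/33 ≈ 0.8182.
#72187b → (114, 24, 123); #78e0b4 → (120, 224, 180).
R = 114 + 0.8182 × (120 − 114) = 118.909 → 119
G = 24 + 0.8182 × (224 − 24) = 187.64 → 188
B = 123 + 0.8182 × (180 − 123) = 169.637 → 170

(119, 188, 170)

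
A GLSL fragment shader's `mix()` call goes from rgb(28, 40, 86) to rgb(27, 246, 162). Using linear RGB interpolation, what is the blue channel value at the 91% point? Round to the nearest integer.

B = 86 + 0.91 × (162 − 86) = 155.16 → 155

155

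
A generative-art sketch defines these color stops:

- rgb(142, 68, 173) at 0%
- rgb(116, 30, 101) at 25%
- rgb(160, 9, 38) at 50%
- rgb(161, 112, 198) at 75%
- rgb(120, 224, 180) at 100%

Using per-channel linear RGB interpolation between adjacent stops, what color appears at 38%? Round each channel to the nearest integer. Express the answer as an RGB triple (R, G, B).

38% lies between the 25% and 50% stops, so the local fraction is t = (38 − 25)/(50 − 25) = 13/25 ≈ 0.52.
R = 116 + 0.52 × (160 − 116) = 138.88 → 139
G = 30 + 0.52 × (9 − 30) = 19.08 → 19
B = 101 + 0.52 × (38 − 101) = 68.24 → 68

(139, 19, 68)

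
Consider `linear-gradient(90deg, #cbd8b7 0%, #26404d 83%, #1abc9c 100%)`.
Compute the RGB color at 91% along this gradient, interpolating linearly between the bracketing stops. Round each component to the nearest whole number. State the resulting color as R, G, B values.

91% lies between the 83% and 100% stops, so the local fraction is t = (91 − 83)/(100 − 83) = 8/17 ≈ 0.4706.
#26404d → (38, 64, 77); #1abc9c → (26, 188, 156).
R = 38 + 0.4706 × (26 − 38) = 32.353 → 32
G = 64 + 0.4706 × (188 − 64) = 122.354 → 122
B = 77 + 0.4706 × (156 − 77) = 114.177 → 114

(32, 122, 114)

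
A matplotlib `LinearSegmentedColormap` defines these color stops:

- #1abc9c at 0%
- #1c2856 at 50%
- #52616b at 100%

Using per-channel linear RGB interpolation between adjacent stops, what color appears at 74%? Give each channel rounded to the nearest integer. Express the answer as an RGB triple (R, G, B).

74% lies between the 50% and 100% stops, so the local fraction is t = (74 − 50)/(100 − 50) = 24/50 ≈ 0.48.
#1c2856 → (28, 40, 86); #52616b → (82, 97, 107).
R = 28 + 0.48 × (82 − 28) = 53.92 → 54
G = 40 + 0.48 × (97 − 40) = 67.36 → 67
B = 86 + 0.48 × (107 − 86) = 96.08 → 96

(54, 67, 96)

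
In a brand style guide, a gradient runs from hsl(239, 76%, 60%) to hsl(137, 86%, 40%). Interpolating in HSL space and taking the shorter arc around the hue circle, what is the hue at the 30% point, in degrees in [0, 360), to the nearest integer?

208

Hue arc: Δh = 137 − 239 = -102° (|Δh| ≤ 180, already the shorter path).
H = 239 + 0.3 × (-102) = 208.4 → 208°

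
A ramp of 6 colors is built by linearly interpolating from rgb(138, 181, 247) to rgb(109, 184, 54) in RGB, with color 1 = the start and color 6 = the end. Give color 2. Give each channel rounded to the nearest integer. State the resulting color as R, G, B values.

(132, 182, 208)

With 6 swatches and endpoints inclusive, swatch 2 sits at t = (2 − 1)/(6 − 1) = 1/5 ≈ 0.2.
R = 138 + 0.2 × (109 − 138) = 132.2 → 132
G = 181 + 0.2 × (184 − 181) = 181.6 → 182
B = 247 + 0.2 × (54 − 247) = 208.4 → 208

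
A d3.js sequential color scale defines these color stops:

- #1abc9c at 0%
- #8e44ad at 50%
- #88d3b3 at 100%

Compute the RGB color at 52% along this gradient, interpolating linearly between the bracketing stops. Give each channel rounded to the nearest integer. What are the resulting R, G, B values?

(142, 74, 173)

52% lies between the 50% and 100% stops, so the local fraction is t = (52 − 50)/(100 − 50) = 2/50 ≈ 0.04.
#8e44ad → (142, 68, 173); #88d3b3 → (136, 211, 179).
R = 142 + 0.04 × (136 − 142) = 141.76 → 142
G = 68 + 0.04 × (211 − 68) = 73.72 → 74
B = 173 + 0.04 × (179 − 173) = 173.24 → 173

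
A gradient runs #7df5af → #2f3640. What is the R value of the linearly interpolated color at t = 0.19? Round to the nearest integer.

110

R₁ = 125 (from #7df5af), R₂ = 47 (from #2f3640).
R = 125 + 0.19 × (47 − 125) = 110.18 → 110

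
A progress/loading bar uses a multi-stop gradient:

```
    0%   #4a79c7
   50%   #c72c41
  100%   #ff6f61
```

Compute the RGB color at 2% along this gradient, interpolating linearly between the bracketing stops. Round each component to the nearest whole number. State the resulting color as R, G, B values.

(79, 118, 194)

2% lies between the 0% and 50% stops, so the local fraction is t = (2 − 0)/(50 − 0) = 2/50 ≈ 0.04.
#4a79c7 → (74, 121, 199); #c72c41 → (199, 44, 65).
R = 74 + 0.04 × (199 − 74) = 79 → 79
G = 121 + 0.04 × (44 − 121) = 117.92 → 118
B = 199 + 0.04 × (65 − 199) = 193.64 → 194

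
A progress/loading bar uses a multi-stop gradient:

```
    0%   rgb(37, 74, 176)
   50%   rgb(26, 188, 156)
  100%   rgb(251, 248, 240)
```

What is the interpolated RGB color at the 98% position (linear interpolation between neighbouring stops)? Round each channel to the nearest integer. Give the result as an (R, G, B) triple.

(242, 246, 237)

98% lies between the 50% and 100% stops, so the local fraction is t = (98 − 50)/(100 − 50) = 48/50 ≈ 0.96.
R = 26 + 0.96 × (251 − 26) = 242 → 242
G = 188 + 0.96 × (248 − 188) = 245.6 → 246
B = 156 + 0.96 × (240 − 156) = 236.64 → 237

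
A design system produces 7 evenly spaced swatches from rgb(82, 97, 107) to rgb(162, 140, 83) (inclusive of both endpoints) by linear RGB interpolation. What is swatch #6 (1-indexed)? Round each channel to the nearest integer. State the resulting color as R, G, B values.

(149, 133, 87)

With 7 swatches and endpoints inclusive, swatch 6 sits at t = (6 − 1)/(7 − 1) = 5/6 ≈ 0.8333.
R = 82 + 0.8333 × (162 − 82) = 148.664 → 149
G = 97 + 0.8333 × (140 − 97) = 132.832 → 133
B = 107 + 0.8333 × (83 − 107) = 87.001 → 87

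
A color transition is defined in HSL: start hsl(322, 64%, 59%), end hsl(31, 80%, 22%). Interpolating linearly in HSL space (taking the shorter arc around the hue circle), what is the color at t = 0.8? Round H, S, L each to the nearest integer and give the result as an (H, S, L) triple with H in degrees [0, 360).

Hue: 31 − 322 = -291°, but |-291| > 180 so the shorter arc goes the other way: Δh = -291 + 360 = 69°.
H = 322 + 0.8 × (69) = 377.2 → 377 → 377 mod 360 = 17°
S = 64 + 0.8 × (80 − 64) = 76.8 → 77%
L = 59 + 0.8 × (22 − 59) = 29.4 → 29%

(17, 77, 29)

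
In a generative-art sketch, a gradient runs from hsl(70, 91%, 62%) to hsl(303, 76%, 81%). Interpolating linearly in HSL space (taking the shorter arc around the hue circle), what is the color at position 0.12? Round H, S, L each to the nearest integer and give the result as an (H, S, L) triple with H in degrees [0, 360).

(55, 89, 64)

Hue: 303 − 70 = 233°, but |233| > 180 so the shorter arc goes the other way: Δh = 233 − 360 = -127°.
H = 70 + 0.12 × (-127) = 54.76 → 55°
S = 91 + 0.12 × (76 − 91) = 89.2 → 89%
L = 62 + 0.12 × (81 − 62) = 64.28 → 64%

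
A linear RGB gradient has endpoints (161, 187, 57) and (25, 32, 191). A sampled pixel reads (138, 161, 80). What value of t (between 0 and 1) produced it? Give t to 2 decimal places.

Invert the lerp on the G channel (largest span, 155): t = (161 − 187) / (32 − 187) = -26/-155 = 0.16774.
Check on R: (138 − 161)/(25 − 161) = 0.1691 ✓

0.17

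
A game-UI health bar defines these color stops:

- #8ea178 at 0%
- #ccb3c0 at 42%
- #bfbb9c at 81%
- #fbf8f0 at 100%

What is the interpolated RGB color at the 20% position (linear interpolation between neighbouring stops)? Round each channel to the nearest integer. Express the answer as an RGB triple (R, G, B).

20% lies between the 0% and 42% stops, so the local fraction is t = (20 − 0)/(42 − 0) = 20/42 ≈ 0.4762.
#8ea178 → (142, 161, 120); #ccb3c0 → (204, 179, 192).
R = 142 + 0.4762 × (204 − 142) = 171.524 → 172
G = 161 + 0.4762 × (179 − 161) = 169.572 → 170
B = 120 + 0.4762 × (192 − 120) = 154.286 → 154

(172, 170, 154)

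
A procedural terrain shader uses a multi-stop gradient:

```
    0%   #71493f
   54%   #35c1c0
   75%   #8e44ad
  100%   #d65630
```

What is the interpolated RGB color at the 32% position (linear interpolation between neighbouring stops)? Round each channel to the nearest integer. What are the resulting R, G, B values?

32% lies between the 0% and 54% stops, so the local fraction is t = (32 − 0)/(54 − 0) = 32/54 ≈ 0.5926.
#71493f → (113, 73, 63); #35c1c0 → (53, 193, 192).
R = 113 + 0.5926 × (53 − 113) = 77.444 → 77
G = 73 + 0.5926 × (193 − 73) = 144.112 → 144
B = 63 + 0.5926 × (192 − 63) = 139.445 → 139

(77, 144, 139)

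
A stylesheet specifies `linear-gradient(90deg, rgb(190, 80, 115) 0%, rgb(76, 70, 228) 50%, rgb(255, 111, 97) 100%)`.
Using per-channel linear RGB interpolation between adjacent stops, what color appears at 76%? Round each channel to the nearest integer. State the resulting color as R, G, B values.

(169, 91, 160)

76% lies between the 50% and 100% stops, so the local fraction is t = (76 − 50)/(100 − 50) = 26/50 ≈ 0.52.
R = 76 + 0.52 × (255 − 76) = 169.08 → 169
G = 70 + 0.52 × (111 − 70) = 91.32 → 91
B = 228 + 0.52 × (97 − 228) = 159.88 → 160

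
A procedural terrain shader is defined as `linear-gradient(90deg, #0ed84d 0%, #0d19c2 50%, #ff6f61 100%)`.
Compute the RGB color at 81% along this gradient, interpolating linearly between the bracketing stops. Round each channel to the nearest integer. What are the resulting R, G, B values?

81% lies between the 50% and 100% stops, so the local fraction is t = (81 − 50)/(100 − 50) = 31/50 ≈ 0.62.
#0d19c2 → (13, 25, 194); #ff6f61 → (255, 111, 97).
R = 13 + 0.62 × (255 − 13) = 163.04 → 163
G = 25 + 0.62 × (111 − 25) = 78.32 → 78
B = 194 + 0.62 × (97 − 194) = 133.86 → 134

(163, 78, 134)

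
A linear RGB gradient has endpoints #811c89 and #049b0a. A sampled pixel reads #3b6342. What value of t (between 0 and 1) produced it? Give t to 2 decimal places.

0.56

Invert the lerp on the G channel (largest span, 127): t = (99 − 28) / (155 − 28) = 71/127 = 0.55906.
Check on R: (59 − 129)/(4 − 129) = 0.56 ✓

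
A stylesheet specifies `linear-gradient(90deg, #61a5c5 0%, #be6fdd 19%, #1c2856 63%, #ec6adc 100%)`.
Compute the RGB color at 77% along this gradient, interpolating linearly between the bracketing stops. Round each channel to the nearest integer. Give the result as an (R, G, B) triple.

(107, 65, 137)

77% lies between the 63% and 100% stops, so the local fraction is t = (77 − 63)/(100 − 63) = 14/37 ≈ 0.3784.
#1c2856 → (28, 40, 86); #ec6adc → (236, 106, 220).
R = 28 + 0.3784 × (236 − 28) = 106.707 → 107
G = 40 + 0.3784 × (106 − 40) = 64.974 → 65
B = 86 + 0.3784 × (220 − 86) = 136.706 → 137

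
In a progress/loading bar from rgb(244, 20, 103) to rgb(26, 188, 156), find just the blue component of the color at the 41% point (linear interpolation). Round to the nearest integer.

125

B = 103 + 0.41 × (156 − 103) = 124.73 → 125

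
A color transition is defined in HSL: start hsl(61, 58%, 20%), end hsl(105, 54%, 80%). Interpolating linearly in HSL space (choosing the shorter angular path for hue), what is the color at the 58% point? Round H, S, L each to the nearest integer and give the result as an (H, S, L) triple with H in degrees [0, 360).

Hue arc: Δh = 105 − 61 = 44° (|Δh| ≤ 180, already the shorter path).
H = 61 + 0.58 × (44) = 86.52 → 87°
S = 58 + 0.58 × (54 − 58) = 55.68 → 56%
L = 20 + 0.58 × (80 − 20) = 54.8 → 55%

(87, 56, 55)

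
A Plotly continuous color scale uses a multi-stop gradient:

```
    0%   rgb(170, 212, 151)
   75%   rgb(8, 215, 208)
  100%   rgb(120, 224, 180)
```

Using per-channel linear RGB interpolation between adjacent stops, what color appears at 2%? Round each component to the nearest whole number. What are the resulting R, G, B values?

(166, 212, 153)

2% lies between the 0% and 75% stops, so the local fraction is t = (2 − 0)/(75 − 0) = 2/75 ≈ 0.0267.
R = 170 + 0.0267 × (8 − 170) = 165.675 → 166
G = 212 + 0.0267 × (215 − 212) = 212.08 → 212
B = 151 + 0.0267 × (208 − 151) = 152.522 → 153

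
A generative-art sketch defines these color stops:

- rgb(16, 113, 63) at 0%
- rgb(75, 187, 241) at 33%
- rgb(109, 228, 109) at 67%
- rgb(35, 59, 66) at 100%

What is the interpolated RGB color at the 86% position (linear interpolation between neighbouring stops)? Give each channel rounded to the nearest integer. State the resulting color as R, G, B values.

(66, 131, 84)

86% lies between the 67% and 100% stops, so the local fraction is t = (86 − 67)/(100 − 67) = 19/33 ≈ 0.5758.
R = 109 + 0.5758 × (35 − 109) = 66.391 → 66
G = 228 + 0.5758 × (59 − 228) = 130.69 → 131
B = 109 + 0.5758 × (66 − 109) = 84.241 → 84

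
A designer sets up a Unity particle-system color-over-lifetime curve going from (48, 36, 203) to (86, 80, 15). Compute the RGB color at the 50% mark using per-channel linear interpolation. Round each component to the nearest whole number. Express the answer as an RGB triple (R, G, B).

50% corresponds to t = 0.5.
R = 48 + 0.5 × (86 − 48) = 48 + 0.5 × 38 = 67 → 67
G = 36 + 0.5 × (80 − 36) = 36 + 0.5 × 44 = 58 → 58
B = 203 + 0.5 × (15 − 203) = 203 + 0.5 × -188 = 109 → 109
So the blended color is (67, 58, 109), about #433a6d.

(67, 58, 109)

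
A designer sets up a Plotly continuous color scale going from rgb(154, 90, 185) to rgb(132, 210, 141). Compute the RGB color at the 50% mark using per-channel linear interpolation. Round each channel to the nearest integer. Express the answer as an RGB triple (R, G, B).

50% corresponds to t = 0.5.
R = 154 + 0.5 × (132 − 154) = 154 + 0.5 × -22 = 143 → 143
G = 90 + 0.5 × (210 − 90) = 90 + 0.5 × 120 = 150 → 150
B = 185 + 0.5 × (141 − 185) = 185 + 0.5 × -44 = 163 → 163

(143, 150, 163)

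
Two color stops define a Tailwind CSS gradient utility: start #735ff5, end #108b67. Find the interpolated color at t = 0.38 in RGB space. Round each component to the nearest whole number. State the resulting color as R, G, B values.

(77, 112, 191)

#735ff5 → (115, 95, 245); #108b67 → (16, 139, 103).
R = 115 + 0.38 × (16 − 115) = 115 + 0.38 × -99 = 77.38 → 77
G = 95 + 0.38 × (139 − 95) = 95 + 0.38 × 44 = 111.72 → 112
B = 245 + 0.38 × (103 − 245) = 245 + 0.38 × -142 = 191.04 → 191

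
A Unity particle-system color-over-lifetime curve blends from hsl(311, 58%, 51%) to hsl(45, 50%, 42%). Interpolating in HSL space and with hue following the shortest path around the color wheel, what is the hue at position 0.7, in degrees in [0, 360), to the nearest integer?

Hue: 45 − 311 = -266°, but |-266| > 180 so the shorter arc goes the other way: Δh = -266 + 360 = 94°.
H = 311 + 0.7 × (94) = 376.8 → 377 → 377 mod 360 = 17°

17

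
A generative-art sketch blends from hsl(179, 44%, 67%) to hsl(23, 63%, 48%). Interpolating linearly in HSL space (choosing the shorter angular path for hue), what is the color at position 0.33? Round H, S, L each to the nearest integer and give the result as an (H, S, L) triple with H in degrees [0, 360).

Hue arc: Δh = 23 − 179 = -156° (|Δh| ≤ 180, already the shorter path).
H = 179 + 0.33 × (-156) = 127.52 → 128°
S = 44 + 0.33 × (63 − 44) = 50.27 → 50%
L = 67 + 0.33 × (48 − 67) = 60.73 → 61%

(128, 50, 61)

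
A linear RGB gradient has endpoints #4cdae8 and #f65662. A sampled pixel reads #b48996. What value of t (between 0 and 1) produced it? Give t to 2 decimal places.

Invert the lerp on the R channel (largest span, 170): t = (180 − 76) / (246 − 76) = 104/170 = 0.61176.
Check on G: (137 − 218)/(86 − 218) = 0.6136 ✓

0.61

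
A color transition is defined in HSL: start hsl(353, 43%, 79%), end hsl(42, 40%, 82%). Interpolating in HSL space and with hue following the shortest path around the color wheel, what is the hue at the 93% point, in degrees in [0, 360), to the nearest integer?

Hue: 42 − 353 = -311°, but |-311| > 180 so the shorter arc goes the other way: Δh = -311 + 360 = 49°.
H = 353 + 0.93 × (49) = 398.57 → 399 → 399 mod 360 = 39°

39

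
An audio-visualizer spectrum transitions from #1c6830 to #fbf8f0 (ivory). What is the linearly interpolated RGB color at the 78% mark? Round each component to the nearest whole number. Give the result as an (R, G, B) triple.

(202, 216, 198)

#1c6830 → (28, 104, 48); #fbf8f0 → (251, 248, 240).
78% corresponds to t = 0.78.
R = 28 + 0.78 × (251 − 28) = 28 + 0.78 × 223 = 201.94 → 202
G = 104 + 0.78 × (248 − 104) = 104 + 0.78 × 144 = 216.32 → 216
B = 48 + 0.78 × (240 − 48) = 48 + 0.78 × 192 = 197.76 → 198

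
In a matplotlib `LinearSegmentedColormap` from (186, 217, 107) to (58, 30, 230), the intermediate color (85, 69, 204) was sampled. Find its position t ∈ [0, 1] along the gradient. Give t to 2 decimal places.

Invert the lerp on the G channel (largest span, 187): t = (69 − 217) / (30 − 217) = -148/-187 = 0.79144.
Check on R: (85 − 186)/(58 − 186) = 0.7891 ✓

0.79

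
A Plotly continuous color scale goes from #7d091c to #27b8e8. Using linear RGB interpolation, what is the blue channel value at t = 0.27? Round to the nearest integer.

B₁ = 28 (from #7d091c), B₂ = 232 (from #27b8e8).
B = 28 + 0.27 × (232 − 28) = 83.08 → 83

83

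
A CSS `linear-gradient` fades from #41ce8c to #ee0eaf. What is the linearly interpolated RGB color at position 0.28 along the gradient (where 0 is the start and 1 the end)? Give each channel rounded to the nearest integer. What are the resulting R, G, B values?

(113, 152, 150)

#41ce8c → (65, 206, 140); #ee0eaf → (238, 14, 175).
R = 65 + 0.28 × (238 − 65) = 65 + 0.28 × 173 = 113.44 → 113
G = 206 + 0.28 × (14 − 206) = 206 + 0.28 × -192 = 152.24 → 152
B = 140 + 0.28 × (175 − 140) = 140 + 0.28 × 35 = 149.8 → 150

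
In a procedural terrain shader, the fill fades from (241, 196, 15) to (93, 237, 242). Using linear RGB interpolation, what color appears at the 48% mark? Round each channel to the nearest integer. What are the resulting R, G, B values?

(170, 216, 124)

48% corresponds to t = 0.48.
R = 241 + 0.48 × (93 − 241) = 241 + 0.48 × -148 = 169.96 → 170
G = 196 + 0.48 × (237 − 196) = 196 + 0.48 × 41 = 215.68 → 216
B = 15 + 0.48 × (242 − 15) = 15 + 0.48 × 227 = 123.96 → 124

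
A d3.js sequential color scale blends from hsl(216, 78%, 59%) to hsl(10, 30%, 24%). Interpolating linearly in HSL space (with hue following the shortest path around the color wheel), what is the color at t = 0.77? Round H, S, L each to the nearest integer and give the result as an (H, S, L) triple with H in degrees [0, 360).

(335, 41, 32)

Hue: 10 − 216 = -206°, but |-206| > 180 so the shorter arc goes the other way: Δh = -206 + 360 = 154°.
H = 216 + 0.77 × (154) = 334.58 → 335°
S = 78 + 0.77 × (30 − 78) = 41.04 → 41%
L = 59 + 0.77 × (24 − 59) = 32.05 → 32%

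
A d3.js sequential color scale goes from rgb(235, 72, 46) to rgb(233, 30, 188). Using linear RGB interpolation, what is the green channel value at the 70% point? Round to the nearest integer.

43

G = 72 + 0.7 × (30 − 72) = 42.6 → 43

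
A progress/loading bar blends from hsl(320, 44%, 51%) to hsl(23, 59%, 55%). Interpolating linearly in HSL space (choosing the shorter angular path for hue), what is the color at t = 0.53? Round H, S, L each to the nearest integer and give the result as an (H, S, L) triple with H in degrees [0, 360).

Hue: 23 − 320 = -297°, but |-297| > 180 so the shorter arc goes the other way: Δh = -297 + 360 = 63°.
H = 320 + 0.53 × (63) = 353.39 → 353°
S = 44 + 0.53 × (59 − 44) = 51.95 → 52%
L = 51 + 0.53 × (55 − 51) = 53.12 → 53%

(353, 52, 53)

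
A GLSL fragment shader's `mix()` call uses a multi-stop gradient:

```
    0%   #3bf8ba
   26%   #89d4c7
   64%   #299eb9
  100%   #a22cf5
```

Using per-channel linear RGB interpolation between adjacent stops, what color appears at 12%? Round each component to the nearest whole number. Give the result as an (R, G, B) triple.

12% lies between the 0% and 26% stops, so the local fraction is t = (12 − 0)/(26 − 0) = 12/26 ≈ 0.4615.
#3bf8ba → (59, 248, 186); #89d4c7 → (137, 212, 199).
R = 59 + 0.4615 × (137 − 59) = 94.997 → 95
G = 248 + 0.4615 × (212 − 248) = 231.386 → 231
B = 186 + 0.4615 × (199 − 186) = 192 → 192

(95, 231, 192)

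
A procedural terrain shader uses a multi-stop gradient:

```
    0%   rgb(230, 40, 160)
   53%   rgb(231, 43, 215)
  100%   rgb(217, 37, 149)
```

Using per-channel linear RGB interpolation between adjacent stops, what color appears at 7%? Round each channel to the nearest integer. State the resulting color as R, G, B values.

7% lies between the 0% and 53% stops, so the local fraction is t = (7 − 0)/(53 − 0) = 7/53 ≈ 0.1321.
R = 230 + 0.1321 × (231 − 230) = 230.132 → 230
G = 40 + 0.1321 × (43 − 40) = 40.396 → 40
B = 160 + 0.1321 × (215 − 160) = 167.266 → 167

(230, 40, 167)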